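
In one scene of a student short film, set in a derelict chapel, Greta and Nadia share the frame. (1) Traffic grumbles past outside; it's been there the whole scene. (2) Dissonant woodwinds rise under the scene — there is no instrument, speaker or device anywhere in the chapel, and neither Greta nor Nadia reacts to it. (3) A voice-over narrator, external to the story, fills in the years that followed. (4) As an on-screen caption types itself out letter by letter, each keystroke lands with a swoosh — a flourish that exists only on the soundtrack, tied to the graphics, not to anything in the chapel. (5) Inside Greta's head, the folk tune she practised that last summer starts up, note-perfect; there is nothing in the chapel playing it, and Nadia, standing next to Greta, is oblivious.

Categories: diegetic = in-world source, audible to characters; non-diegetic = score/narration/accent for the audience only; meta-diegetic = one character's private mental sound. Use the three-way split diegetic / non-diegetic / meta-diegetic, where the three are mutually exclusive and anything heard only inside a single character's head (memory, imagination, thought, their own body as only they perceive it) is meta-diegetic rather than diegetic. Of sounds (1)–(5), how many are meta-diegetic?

(1) is diegetic: it's the actual ambient sound of the location.
(2) it has no source in the story world and no character can hear it — it's underscore → non-diegetic.
(3) the narrator exists outside the story world, addressing only the audience → non-diegetic.
(4) sound married to a title/caption — outside the diegesis by definition → non-diegetic.
(5) is meta-diegetic: remembered music, private to Greta — Nadia is oblivious because it isn't in the room.
Meta-diegetic: (5) — that's 1.

1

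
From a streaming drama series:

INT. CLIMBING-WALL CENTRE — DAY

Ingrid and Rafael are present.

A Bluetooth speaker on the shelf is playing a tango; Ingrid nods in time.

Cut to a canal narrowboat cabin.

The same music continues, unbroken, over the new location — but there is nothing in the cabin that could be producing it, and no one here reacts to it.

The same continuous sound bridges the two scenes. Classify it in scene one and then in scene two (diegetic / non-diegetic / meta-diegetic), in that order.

Scene one: a Bluetooth speaker is an on-screen source and Ingrid reacts to it → diegetic.
Scene two: there is no source in the cabin and no one hears it — it's now underscore → non-diegetic.

diegetic, non-diegetic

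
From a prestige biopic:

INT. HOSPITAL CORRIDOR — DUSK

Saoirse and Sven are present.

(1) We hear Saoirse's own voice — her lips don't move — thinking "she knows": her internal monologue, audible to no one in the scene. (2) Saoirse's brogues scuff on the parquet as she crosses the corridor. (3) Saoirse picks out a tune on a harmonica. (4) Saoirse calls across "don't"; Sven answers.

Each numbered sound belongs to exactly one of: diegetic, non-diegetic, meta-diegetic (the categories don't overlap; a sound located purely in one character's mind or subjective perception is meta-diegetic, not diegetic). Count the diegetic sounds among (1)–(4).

3

(1) is meta-diegetic: internal monologue — inside Saoirse's mind, not spoken into the scene.
(2) is diegetic: a character's body making contact with the set — an in-world sound.
(3) is diegetic: the instrument and the performer are both in the scene.
Sound (4): spoken by a character present in the story world, so diegetic.
Diegetic: (2), (3), (4) — that's 3.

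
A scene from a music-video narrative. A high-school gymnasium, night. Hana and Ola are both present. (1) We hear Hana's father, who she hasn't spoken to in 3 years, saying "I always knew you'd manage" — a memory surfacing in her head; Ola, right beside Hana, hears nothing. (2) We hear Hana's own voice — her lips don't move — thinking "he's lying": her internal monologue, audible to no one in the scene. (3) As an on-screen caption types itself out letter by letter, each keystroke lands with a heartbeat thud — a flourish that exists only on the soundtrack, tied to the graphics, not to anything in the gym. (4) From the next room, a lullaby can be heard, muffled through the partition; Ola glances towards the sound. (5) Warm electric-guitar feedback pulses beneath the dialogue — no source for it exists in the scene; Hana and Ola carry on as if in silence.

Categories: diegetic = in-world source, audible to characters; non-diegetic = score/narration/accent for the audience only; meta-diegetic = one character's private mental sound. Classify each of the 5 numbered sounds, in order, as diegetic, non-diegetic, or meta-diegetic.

(1) the voice is a memory playing only inside Hana's mind; Ola can't hear it → meta-diegetic.
(2) internal monologue — inside Hana's mind, not spoken into the scene → meta-diegetic.
Sound (3): the caption isn't part of the story world, so neither is the sound tied to it, so non-diegetic.
(4) is diegetic: it's coming from the next room — a location within the story world — and Ola reacts.
(5) is non-diegetic: score with no on-screen or off-screen source; it exists for the audience alone.

meta-diegetic, meta-diegetic, non-diegetic, diegetic, non-diegetic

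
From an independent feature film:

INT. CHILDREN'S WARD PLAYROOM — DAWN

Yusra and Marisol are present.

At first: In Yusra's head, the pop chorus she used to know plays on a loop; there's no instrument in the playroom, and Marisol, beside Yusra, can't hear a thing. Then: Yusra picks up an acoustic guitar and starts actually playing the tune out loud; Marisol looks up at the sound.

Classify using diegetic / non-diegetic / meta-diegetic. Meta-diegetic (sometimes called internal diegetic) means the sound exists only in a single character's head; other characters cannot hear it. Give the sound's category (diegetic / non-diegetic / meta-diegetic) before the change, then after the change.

meta-diegetic, diegetic

Before the change: the tune exists only as Yusra's private memory; Marisol can't hear it → meta-diegetic.
After the change: Yusra is now producing it live on an acoustic guitar, in the room, and Marisol hears it → diegetic.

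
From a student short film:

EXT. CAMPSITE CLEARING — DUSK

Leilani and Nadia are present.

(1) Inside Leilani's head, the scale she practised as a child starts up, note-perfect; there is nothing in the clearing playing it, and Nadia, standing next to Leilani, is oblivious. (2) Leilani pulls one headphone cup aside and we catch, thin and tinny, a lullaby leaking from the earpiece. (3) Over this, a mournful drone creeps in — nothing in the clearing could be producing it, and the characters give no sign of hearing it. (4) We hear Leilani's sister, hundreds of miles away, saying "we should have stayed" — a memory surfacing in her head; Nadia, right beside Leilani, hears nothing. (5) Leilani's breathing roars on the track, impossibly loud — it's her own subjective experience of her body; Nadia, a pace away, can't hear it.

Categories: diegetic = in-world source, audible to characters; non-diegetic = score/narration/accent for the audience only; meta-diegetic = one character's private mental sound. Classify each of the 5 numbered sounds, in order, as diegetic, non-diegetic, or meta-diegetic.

meta-diegetic, diegetic, non-diegetic, meta-diegetic, meta-diegetic

(1) is meta-diegetic: remembered music, private to Leilani — Nadia is oblivious because it isn't in the room.
(2) the earpiece is a real device on Leilani's head — source music → diegetic.
(3) is non-diegetic: score with no on-screen or off-screen source; it exists for the audience alone.
(4) the voice is a memory playing only inside Leilani's mind; Nadia can't hear it → meta-diegetic.
(5) is meta-diegetic: point-of-audition from inside Leilani's body; not a sound in the room.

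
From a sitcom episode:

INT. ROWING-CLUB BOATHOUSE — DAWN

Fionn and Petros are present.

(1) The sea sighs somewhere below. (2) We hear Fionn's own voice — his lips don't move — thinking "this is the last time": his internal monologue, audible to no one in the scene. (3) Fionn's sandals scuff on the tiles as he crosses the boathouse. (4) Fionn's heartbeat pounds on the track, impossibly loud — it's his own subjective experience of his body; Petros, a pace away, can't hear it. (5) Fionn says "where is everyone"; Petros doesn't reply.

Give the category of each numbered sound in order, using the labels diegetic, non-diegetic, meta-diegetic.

(1) ambient/room sound belonging to the story's physical space → diegetic.
(2) Fionn's thought-voice: a private mental sound no other character can hear → meta-diegetic.
Sound (3): a character's body making contact with the set — an in-world sound, so diegetic.
(4) is meta-diegetic: a subjective body sound — Fionn's private perception, inaudible to Petros.
Sound (5): Fionn is a character speaking aloud in the scene, so diegetic.

diegetic, meta-diegetic, diegetic, meta-diegetic, diegetic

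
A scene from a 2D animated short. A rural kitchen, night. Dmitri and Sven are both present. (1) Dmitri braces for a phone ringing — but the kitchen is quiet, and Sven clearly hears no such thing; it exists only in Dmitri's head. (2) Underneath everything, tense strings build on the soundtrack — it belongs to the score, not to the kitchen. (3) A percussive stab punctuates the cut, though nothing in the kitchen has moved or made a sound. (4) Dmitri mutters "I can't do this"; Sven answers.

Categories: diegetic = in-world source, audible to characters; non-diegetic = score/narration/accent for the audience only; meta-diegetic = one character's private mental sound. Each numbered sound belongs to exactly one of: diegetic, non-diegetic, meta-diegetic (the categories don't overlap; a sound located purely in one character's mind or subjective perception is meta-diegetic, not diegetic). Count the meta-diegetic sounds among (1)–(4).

(1) is meta-diegetic: the sound is imagined by Dmitri; nothing in the story world is producing it and Sven can't hear it.
(2) is non-diegetic: it has no source in the story world and no character can hear it — it's underscore.
Sound (3): an editorial stinger — it belongs to the cut, not the story world, so non-diegetic.
(4) spoken by a character present in the story world → diegetic.
Meta-diegetic: (1) — that's 1.

1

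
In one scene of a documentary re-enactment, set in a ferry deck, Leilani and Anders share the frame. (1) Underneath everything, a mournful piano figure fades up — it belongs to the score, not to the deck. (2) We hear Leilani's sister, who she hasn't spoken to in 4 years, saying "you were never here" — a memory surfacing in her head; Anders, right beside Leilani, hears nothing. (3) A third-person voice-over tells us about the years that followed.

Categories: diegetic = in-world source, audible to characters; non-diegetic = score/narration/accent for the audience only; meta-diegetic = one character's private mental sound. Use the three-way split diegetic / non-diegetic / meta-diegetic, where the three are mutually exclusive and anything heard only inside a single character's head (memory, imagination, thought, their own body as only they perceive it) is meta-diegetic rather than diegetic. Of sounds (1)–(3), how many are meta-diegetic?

1

Sound (1): score with no on-screen or off-screen source; it exists for the audience alone, so non-diegetic.
(2) the voice is a memory playing only inside Leilani's mind; Anders can't hear it → meta-diegetic.
(3) is non-diegetic: the narrator exists outside the story world, addressing only the audience.
So 1 of the 3 is meta-diegetic: (2).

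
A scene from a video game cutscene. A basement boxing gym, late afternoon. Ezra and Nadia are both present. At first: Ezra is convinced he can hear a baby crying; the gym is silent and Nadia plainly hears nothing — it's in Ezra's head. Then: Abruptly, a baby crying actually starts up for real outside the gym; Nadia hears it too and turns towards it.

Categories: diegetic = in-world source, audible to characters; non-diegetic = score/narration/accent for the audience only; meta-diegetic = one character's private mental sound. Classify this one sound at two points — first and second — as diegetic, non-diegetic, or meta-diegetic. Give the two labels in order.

meta-diegetic, diegetic

First: only Ezra 'hears' it — imagined, in his mind → meta-diegetic.
Second: now there's a real external source and Nadia hears it too — in the story world → diegetic.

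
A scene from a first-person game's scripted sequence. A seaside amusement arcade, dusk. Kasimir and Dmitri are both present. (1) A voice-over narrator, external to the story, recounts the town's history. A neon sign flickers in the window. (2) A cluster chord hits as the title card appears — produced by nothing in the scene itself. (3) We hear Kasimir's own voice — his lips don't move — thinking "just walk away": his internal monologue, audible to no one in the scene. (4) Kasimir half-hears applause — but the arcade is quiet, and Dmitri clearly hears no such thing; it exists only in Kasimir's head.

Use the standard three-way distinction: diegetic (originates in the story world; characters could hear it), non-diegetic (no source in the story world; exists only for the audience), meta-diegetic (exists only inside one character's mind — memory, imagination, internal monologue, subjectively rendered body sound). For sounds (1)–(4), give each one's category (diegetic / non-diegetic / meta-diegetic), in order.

non-diegetic, non-diegetic, meta-diegetic, meta-diegetic

(1) is non-diegetic: external voice-over — not a character, not heard by anyone in the scene.
(2) it's a sound-design accent with no in-world source; no one in the scene can hear it → non-diegetic.
(3) it's Kasimir's unspoken thought, heard only by the audience via his subjectivity → meta-diegetic.
(4) is meta-diegetic: the sound is imagined by Kasimir; nothing in the story world is producing it and Dmitri can't hear it.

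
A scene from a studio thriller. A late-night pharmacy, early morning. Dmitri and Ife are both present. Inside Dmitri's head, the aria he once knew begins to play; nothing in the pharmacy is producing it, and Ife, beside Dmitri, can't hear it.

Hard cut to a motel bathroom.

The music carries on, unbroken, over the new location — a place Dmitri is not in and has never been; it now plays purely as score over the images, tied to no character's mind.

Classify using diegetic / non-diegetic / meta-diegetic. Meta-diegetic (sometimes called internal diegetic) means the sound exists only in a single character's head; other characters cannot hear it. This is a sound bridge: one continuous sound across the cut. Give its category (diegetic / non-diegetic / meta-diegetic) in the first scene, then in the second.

meta-diegetic, non-diegetic

Scene one: the music exists only inside Dmitri's mind; Ife can't hear it → meta-diegetic.
Scene two: it's detached from Dmitri entirely and plays over unrelated images with no in-world source — conventional underscore → non-diegetic.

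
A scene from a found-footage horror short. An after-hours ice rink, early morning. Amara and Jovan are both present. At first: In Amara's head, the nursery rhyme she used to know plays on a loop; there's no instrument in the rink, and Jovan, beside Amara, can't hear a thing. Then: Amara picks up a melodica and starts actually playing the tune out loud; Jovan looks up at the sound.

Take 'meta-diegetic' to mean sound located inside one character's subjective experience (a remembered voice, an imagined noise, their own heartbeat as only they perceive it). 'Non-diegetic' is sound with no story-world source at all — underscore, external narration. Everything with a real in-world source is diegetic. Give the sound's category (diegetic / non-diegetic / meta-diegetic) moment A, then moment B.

meta-diegetic, diegetic

Moment A: the tune exists only as Amara's private memory; Jovan can't hear it → meta-diegetic.
Moment B: Amara is now producing it live on a melodica, in the room, and Jovan hears it → diegetic.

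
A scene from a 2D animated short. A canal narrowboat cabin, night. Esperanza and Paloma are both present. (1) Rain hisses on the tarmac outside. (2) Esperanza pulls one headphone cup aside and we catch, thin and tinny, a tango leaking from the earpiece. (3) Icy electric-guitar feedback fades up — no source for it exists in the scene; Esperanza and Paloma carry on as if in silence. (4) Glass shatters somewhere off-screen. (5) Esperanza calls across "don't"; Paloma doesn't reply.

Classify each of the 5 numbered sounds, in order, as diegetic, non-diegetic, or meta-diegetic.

(1) is diegetic: rain is part of the location's real environment.
(2) is diegetic: the earpiece is a real device on Esperanza's head — source music.
(3) score with no on-screen or off-screen source; it exists for the audience alone → non-diegetic.
(4) an in-world source (glass); characters could hear it → diegetic.
(5) spoken by a character present in the story world → diegetic.

diegetic, diegetic, non-diegetic, diegetic, diegetic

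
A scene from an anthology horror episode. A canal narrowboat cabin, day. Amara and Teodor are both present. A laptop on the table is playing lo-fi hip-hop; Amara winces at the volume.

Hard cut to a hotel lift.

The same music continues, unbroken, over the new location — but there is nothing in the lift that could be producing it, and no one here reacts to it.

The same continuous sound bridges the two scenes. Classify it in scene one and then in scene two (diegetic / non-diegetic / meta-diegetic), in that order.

diegetic, non-diegetic

Scene one: a laptop is an on-screen source and Amara reacts to it → diegetic.
Scene two: there is no source in the lift and no one hears it — it's now underscore → non-diegetic.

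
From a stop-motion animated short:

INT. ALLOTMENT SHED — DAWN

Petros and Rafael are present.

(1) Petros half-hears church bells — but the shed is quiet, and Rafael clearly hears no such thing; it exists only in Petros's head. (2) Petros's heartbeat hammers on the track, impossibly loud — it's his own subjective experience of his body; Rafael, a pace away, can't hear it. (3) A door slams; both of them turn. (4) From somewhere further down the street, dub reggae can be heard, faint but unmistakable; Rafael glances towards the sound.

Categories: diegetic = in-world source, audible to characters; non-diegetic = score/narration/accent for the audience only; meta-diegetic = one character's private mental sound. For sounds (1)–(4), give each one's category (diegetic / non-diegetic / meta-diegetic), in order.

(1) is meta-diegetic: Petros alone 'hears' it — an imagined sound, not present in the space.
Sound (2): a subjective body sound — Petros's private perception, inaudible to Rafael, so meta-diegetic.
(3) a door is a real object/event in the scene's world → diegetic.
(4) it's coming from somewhere further down the street — a location within the story world — and Rafael reacts → diegetic.

meta-diegetic, meta-diegetic, diegetic, diegetic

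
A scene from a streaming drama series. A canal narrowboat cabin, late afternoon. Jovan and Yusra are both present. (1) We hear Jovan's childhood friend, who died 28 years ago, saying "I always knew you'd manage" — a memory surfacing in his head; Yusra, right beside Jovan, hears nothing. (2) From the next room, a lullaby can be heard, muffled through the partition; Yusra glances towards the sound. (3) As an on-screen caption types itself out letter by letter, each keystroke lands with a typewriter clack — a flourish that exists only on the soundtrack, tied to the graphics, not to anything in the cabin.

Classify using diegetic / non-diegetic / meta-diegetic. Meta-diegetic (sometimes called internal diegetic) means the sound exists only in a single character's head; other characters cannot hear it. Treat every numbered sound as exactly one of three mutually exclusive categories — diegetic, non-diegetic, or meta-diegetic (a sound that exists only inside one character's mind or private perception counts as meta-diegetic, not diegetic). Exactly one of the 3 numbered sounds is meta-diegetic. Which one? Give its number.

1

(1) is meta-diegetic: a remembered line, private to Jovan — not present in the room, not audible to Yusra.
(2) off-screen diegetic: the source is out of frame but still in the story's space → diegetic.
(3) is non-diegetic: sound married to a title/caption — outside the diegesis by definition.
Only (1) is meta-diegetic.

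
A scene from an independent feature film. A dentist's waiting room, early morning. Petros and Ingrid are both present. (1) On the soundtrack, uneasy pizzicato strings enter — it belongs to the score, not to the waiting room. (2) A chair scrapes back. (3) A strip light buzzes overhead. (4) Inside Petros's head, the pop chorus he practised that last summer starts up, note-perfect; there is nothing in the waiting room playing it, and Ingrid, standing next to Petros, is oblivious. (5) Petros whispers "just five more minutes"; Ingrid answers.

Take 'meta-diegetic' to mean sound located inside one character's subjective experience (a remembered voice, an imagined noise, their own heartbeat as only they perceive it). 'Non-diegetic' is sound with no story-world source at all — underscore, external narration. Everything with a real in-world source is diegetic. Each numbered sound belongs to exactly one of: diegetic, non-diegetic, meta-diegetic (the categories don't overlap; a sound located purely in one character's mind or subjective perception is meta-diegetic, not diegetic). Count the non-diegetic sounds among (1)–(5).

1

Sound (1): it has no source in the story world and no character can hear it — it's underscore, so non-diegetic.
(2) the sound comes from a chair physically present in the location → diegetic.
(3) is diegetic: a strip light is part of the location's real environment.
(4) is meta-diegetic: the music is a memory playing inside Petros's mind alone; no real-world source, Ingrid can't hear it.
(5) is diegetic: spoken by a character present in the story world.
Non-diegetic: (1) — that's 1.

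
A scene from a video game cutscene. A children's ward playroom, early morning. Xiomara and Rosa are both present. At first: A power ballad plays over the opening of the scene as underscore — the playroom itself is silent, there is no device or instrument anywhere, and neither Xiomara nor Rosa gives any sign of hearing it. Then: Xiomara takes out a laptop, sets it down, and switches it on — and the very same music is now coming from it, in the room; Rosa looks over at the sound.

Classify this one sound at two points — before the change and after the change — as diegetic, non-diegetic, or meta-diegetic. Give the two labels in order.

Before the change: no in-world source exists and no character can hear it — underscore → non-diegetic.
After the change: a laptop is now a real source in the story world and the characters hear it → diegetic.

non-diegetic, diegetic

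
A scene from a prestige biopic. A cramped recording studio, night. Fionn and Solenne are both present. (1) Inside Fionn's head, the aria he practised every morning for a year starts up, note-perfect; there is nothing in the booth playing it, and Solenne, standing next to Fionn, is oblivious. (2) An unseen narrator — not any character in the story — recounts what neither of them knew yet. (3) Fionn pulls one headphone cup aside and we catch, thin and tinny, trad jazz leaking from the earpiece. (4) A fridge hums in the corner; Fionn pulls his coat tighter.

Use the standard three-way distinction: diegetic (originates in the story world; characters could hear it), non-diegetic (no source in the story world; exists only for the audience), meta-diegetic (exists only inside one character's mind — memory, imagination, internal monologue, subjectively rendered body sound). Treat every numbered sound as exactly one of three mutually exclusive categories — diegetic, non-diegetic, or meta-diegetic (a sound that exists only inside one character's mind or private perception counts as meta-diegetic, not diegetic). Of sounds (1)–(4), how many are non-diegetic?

1

(1) it lives in Fionn's subjectivity, not in the booth → meta-diegetic.
Sound (2): commentary laid over the scene from outside the fiction, so non-diegetic.
Sound (3): the headphones are an on-screen source, so diegetic.
(4) a fridge is part of the location's real environment → diegetic.
Non-diegetic: (2) — that's 1.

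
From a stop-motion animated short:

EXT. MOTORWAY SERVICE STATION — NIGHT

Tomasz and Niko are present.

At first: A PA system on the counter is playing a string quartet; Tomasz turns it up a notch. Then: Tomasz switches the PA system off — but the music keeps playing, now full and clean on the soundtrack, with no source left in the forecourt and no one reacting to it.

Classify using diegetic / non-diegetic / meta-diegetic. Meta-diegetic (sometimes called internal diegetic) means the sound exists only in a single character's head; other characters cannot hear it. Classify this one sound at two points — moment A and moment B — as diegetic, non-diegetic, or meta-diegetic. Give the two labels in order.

diegetic, non-diegetic

Moment A: a PA system is a real in-scene source and Tomasz reacts to it → diegetic.
Moment B: there is no longer any in-world source and no one can hear it — it has become underscore → non-diegetic.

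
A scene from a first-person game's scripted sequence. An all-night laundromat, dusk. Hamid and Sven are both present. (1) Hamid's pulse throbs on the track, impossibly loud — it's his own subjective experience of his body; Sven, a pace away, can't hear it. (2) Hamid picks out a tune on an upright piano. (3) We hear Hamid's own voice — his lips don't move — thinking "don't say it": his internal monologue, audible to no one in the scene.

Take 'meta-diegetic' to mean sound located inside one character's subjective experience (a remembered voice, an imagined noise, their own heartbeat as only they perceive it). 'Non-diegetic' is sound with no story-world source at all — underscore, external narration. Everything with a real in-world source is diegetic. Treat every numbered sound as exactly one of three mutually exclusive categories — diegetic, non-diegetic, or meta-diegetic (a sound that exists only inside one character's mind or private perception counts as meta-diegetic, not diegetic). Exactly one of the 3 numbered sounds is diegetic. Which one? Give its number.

(1) point-of-audition from inside Hamid's body; not a sound in the room → meta-diegetic.
(2) is diegetic: Hamid is producing the music live, in the story world.
(3) internal monologue — inside Hamid's mind, not spoken into the scene → meta-diegetic.
Only (2) is diegetic.

2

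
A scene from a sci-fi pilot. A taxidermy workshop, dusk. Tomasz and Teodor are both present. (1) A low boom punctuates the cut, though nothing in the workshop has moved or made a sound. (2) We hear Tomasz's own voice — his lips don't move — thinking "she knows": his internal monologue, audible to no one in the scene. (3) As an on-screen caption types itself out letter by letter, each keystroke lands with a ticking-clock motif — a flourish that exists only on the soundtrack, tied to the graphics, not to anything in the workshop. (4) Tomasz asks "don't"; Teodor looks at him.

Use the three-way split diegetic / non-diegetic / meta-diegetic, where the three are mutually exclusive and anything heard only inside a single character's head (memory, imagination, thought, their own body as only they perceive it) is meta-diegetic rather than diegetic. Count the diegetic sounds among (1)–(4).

1

Sound (1): it's a sound-design accent with no in-world source; no one in the scene can hear it, so non-diegetic.
(2) it's Tomasz's unspoken thought, heard only by the audience via his subjectivity → meta-diegetic.
(3) the caption isn't part of the story world, so neither is the sound tied to it → non-diegetic.
(4) on-screen dialogue — Tomasz speaks and Teodor is there to hear → diegetic.
So 1 of the 4 is diegetic: (4).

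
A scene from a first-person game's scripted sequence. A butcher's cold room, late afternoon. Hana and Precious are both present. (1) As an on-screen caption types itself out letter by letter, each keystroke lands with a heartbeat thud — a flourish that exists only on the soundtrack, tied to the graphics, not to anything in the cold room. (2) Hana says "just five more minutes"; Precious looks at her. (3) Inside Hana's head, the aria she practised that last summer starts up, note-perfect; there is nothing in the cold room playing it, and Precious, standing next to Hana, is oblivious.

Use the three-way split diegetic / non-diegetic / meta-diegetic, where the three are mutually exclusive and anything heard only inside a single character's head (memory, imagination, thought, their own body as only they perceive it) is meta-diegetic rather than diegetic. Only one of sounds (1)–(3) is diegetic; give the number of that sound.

2

Sound (1): sound married to a title/caption — outside the diegesis by definition, so non-diegetic.
Sound (2): on-screen dialogue — Hana speaks and Precious is there to hear, so diegetic.
Sound (3): remembered music, private to Hana — Precious is oblivious because it isn't in the room, so meta-diegetic.
Only (2) is diegetic.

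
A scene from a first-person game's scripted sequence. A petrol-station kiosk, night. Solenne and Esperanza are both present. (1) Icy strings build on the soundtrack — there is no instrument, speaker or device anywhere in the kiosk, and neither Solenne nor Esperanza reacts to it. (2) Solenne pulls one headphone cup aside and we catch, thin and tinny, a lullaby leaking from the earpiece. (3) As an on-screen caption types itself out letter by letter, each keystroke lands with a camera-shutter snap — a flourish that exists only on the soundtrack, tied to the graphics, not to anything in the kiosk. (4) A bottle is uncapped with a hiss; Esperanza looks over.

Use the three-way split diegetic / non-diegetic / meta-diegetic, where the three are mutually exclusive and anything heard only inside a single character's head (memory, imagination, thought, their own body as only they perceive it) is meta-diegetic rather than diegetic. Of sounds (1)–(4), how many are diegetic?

(1) score with no on-screen or off-screen source; it exists for the audience alone → non-diegetic.
(2) is diegetic: it's leaking from a physical pair of headphones in the scene.
(3) it accompanies on-screen graphics, not anything inside the story world → non-diegetic.
Sound (4): the sound comes from a bottle physically present in the location, so diegetic.
So 2 of the 4 are diegetic: (2), (4).

2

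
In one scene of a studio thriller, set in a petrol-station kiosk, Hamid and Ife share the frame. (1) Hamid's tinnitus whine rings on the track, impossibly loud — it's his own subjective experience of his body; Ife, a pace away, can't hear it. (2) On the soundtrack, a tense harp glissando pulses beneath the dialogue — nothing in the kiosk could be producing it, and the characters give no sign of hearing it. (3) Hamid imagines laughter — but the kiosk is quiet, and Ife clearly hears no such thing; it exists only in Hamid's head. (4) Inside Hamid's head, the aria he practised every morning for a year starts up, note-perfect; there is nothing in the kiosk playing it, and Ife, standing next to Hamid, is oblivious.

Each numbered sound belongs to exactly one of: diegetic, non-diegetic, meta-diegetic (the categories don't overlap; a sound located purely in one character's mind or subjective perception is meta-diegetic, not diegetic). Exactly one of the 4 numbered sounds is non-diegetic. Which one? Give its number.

Sound (1): it's Hamid's internal bodily sensation rendered as sound; only Hamid 'hears' it, so meta-diegetic.
(2) is non-diegetic: nothing in the kiosk produces it and the characters don't hear it — pure soundtrack.
Sound (3): the sound is imagined by Hamid; nothing in the story world is producing it and Ife can't hear it, so meta-diegetic.
(4) is meta-diegetic: the music is a memory playing inside Hamid's mind alone; no real-world source, Ife can't hear it.
Only (2) is non-diegetic.

2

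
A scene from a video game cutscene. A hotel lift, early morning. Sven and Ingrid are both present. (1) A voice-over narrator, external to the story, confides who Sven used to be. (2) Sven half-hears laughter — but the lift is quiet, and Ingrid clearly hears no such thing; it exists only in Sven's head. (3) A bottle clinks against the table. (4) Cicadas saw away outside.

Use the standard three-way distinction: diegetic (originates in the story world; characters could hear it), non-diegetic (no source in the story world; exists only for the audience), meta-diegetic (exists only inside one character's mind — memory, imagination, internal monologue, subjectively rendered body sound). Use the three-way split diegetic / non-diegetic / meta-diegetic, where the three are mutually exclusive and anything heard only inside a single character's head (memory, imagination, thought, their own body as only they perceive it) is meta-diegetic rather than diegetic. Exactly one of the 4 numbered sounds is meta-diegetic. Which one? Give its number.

2

(1) is non-diegetic: the narrator exists outside the story world, addressing only the audience.
(2) is meta-diegetic: subjective to Sven: the lift is silent and Ingrid hears nothing.
(3) the sound comes from a bottle physically present in the location → diegetic.
Sound (4): ambient/room sound belonging to the story's physical space, so diegetic.
Only (2) is meta-diegetic.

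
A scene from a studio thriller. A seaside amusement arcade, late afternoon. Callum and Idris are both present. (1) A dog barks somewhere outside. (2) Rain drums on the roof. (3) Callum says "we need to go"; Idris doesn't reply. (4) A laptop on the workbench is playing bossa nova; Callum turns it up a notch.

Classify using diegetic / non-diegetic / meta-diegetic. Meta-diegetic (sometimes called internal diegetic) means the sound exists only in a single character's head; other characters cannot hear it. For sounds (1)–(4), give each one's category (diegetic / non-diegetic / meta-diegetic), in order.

diegetic, diegetic, diegetic, diegetic

(1) the sound comes from a dog physically present in the location → diegetic.
(2) is diegetic: it's the actual ambient sound of the location.
Sound (3): on-screen dialogue — Callum speaks and Idris is there to hear, so diegetic.
(4) is diegetic: source music from a laptop, which exists in the story world.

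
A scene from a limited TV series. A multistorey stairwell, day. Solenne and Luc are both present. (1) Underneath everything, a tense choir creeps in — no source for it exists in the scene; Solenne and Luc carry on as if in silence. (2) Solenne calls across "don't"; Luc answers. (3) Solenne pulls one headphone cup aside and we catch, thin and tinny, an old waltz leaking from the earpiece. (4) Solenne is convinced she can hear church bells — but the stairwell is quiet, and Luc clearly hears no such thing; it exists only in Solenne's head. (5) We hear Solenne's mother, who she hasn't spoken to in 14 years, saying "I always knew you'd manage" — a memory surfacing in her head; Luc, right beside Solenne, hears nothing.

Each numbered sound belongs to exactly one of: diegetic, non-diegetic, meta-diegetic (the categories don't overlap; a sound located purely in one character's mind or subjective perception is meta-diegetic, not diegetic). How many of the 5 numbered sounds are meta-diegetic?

(1) is non-diegetic: it has no source in the story world and no character can hear it — it's underscore.
(2) spoken by a character present in the story world → diegetic.
Sound (3): the earpiece is a real device on Solenne's head — source music, so diegetic.
(4) is meta-diegetic: the sound is imagined by Solenne; nothing in the story world is producing it and Luc can't hear it.
(5) is meta-diegetic: it's Solenne's recollection rendered as sound; the other character can't hear it.
So 2 of the 5 are meta-diegetic: (4), (5).

2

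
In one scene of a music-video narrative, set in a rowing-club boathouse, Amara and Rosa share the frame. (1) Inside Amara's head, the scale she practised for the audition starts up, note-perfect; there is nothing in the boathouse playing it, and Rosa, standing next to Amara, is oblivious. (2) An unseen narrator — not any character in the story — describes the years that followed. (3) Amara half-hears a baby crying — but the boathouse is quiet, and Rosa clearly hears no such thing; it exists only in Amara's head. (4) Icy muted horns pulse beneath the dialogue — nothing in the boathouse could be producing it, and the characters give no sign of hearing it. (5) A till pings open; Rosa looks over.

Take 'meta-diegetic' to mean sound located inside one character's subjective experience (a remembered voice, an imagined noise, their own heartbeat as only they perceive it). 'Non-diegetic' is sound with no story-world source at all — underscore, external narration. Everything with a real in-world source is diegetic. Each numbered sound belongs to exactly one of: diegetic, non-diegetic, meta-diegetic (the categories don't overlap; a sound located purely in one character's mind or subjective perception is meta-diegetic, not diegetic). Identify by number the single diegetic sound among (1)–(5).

(1) is meta-diegetic: the music is a memory playing inside Amara's mind alone; no real-world source, Rosa can't hear it.
(2) is non-diegetic: the narrator exists outside the story world, addressing only the audience.
(3) Amara alone 'hears' it — an imagined sound, not present in the space → meta-diegetic.
(4) it has no source in the story world and no character can hear it — it's underscore → non-diegetic.
(5) is diegetic: a till is a real object/event in the scene's world.
Only (5) is diegetic.

5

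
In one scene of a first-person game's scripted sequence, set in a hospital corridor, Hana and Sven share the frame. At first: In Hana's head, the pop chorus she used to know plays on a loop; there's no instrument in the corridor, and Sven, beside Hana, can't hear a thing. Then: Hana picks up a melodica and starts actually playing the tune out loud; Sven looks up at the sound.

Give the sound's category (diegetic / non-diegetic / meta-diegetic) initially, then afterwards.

Initially: the tune exists only as Hana's private memory; Sven can't hear it → meta-diegetic.
Afterwards: Hana is now producing it live on a melodica, in the room, and Sven hears it → diegetic.

meta-diegetic, diegetic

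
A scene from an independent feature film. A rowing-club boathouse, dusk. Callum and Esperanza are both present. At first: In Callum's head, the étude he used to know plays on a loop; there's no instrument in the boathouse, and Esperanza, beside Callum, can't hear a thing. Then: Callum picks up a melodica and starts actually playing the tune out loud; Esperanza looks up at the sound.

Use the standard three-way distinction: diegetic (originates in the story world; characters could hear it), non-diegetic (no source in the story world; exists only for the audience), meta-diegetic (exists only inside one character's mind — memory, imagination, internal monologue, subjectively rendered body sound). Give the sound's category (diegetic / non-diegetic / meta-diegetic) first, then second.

meta-diegetic, diegetic

First: the tune exists only as Callum's private memory; Esperanza can't hear it → meta-diegetic.
Second: Callum is now producing it live on a melodica, in the room, and Esperanza hears it → diegetic.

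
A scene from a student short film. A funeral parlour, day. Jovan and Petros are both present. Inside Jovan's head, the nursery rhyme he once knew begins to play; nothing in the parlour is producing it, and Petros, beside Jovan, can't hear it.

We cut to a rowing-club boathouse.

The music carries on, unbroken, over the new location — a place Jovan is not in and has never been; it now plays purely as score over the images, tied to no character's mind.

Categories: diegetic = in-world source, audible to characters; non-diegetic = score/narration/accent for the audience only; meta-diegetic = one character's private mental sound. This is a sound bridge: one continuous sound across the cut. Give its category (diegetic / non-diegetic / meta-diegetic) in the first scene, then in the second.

meta-diegetic, non-diegetic

Scene one: the music exists only inside Jovan's mind; Petros can't hear it → meta-diegetic.
Scene two: it's detached from Jovan entirely and plays over unrelated images with no in-world source — conventional underscore → non-diegetic.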